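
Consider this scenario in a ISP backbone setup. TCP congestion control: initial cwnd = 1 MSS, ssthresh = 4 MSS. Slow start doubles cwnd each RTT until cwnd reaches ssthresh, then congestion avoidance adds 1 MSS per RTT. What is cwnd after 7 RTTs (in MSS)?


RTT 0: cwnd = 1 MSS (initial)
RTT 1: cwnd = 2 MSS (slow start, doubled)
RTT 2: cwnd = 4 MSS (slow start, doubled)
RTT 3: cwnd = 5 MSS (congestion avoidance, +1)
RTT 4: cwnd = 6 MSS (congestion avoidance, +1)
RTT 5: cwnd = 7 MSS (congestion avoidance, +1)
RTT 6: cwnd = 8 MSS (congestion avoidance, +1)
RTT 7: cwnd = 9 MSS (congestion avoidance, +1)

9


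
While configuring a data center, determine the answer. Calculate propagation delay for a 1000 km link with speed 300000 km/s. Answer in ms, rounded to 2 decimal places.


Given: distance = 1000 km, speed = 300000 km/s
Delay = distance / speed = 1000 / 300000 seconds
Delay in ms = 1000 * 1000 / 300000
Delay = 3.3333 ms
Rounded to 2 dp = 3.33 ms

3.33


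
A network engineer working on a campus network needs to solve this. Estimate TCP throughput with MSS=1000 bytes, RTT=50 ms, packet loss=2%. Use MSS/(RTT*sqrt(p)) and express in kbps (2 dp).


Given: MSS = 1000 bytes, RTT = 50 ms, loss = 2%
RTT in seconds = 50 / 1000 = 0.05
Loss rate = 2% = 0.02
sqrt(loss) = sqrt(0.02) = 0.141421356237
Throughput (bytes/s) = 1000 / (0.05 * 0.141421356237) = 141421.3562
Throughput (kbps) = 141421.3562 * 8 / 1000 = 1131.370850 -> 1131.37 kbps (2 dp)

1131.37


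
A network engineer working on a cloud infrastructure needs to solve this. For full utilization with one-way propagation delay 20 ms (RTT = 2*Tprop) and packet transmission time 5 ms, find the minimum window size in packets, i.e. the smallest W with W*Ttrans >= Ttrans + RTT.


Given: Ttrans = 5 ms, RTT = 40 ms (= 2 * Tprop, Tprop = 20 ms)
Time until first ACK returns = Ttrans + RTT = 5 + 40 = 45 ms
Need W * Ttrans >= Ttrans + RTT  ->  W >= (Ttrans + RTT) / Ttrans
(Ttrans + RTT) / Ttrans = 45 / 5 = 9
W_min = ceil(9) = 9

9


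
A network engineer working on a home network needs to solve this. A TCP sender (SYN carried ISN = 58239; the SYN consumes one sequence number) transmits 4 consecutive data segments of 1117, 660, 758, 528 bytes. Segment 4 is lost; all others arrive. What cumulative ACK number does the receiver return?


SYN uses sequence number 58239; first data byte = ISN + 1 = 58240.
Segment 1: SEQ = 58240, len = 1117 B, covers [58240, 59356]
Segment 2: SEQ = 59357, len = 660 B, covers [59357, 60016]
Segment 3: SEQ = 60017, len = 758 B, covers [60017, 60774]
Segment 4: SEQ = 60775, len = 528 B, covers [60775, 61302] [LOST]
In-order data received: bytes [58240, 60774] (segments 1..3).
Segment 4 missing -> gap begins at byte 60775.
Cumulative ACK = next expected in-order byte = 58240 + 1117 + 660 + 758 = 60775

60775


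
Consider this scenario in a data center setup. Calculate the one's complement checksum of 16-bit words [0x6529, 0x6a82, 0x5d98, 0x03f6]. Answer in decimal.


Given words: [0x6529, 0x6a82, 0x5d98, 0x03f6]
Step 1: Sum all words
Raw sum = 25897 + 27266 + 23960 + 1014 = 78137
Step 2: Fold carry: (12601 + 1) = 12602
One's complement = ~12602 & 0xFFFF = 52933

52933


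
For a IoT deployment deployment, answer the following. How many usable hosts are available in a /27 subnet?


Given: subnet mask /27
Host bits = 32 - 27 = 5
Total addresses = 2^5 = 32
Usable hosts = 32 - 2 (network + broadcast) = 30

30


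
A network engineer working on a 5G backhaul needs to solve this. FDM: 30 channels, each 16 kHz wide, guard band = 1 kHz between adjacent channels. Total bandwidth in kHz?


Given: 30 channels, 16 kHz each, guard = 1 kHz
Channel bandwidth = 30 * 16 = 480 kHz
Guard bands = 29 gaps * 1 kHz = 29 kHz
Total = 480 + 29 = 509 kHz

509


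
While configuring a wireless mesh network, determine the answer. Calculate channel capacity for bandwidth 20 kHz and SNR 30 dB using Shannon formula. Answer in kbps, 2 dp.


Given: B = 20 kHz, SNR = 30 dB
SNR linear = 10^(30/10) = 1000
1 + SNR = 1001
log2(1001) = 9.9672262588
C = 20 * 1000 * 9.9672262588 = 199344.5252 bps
C = 199.344525 kbps -> 199.34 kbps (2 dp)

199.34


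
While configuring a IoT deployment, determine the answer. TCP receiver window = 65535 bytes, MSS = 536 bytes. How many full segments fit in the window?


Given: RWND = 65535 bytes, MSS = 536 bytes
Full segments = floor(RWND / MSS)
Full segments = floor(65535 / 536)
Full segments = floor(122.2668) = 122

122


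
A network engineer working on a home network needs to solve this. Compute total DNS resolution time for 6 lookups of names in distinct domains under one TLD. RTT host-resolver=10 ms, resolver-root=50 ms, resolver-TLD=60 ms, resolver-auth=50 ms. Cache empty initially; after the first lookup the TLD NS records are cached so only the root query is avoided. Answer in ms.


Lookup 1 (cold cache): local + root + TLD + auth = 10 + 50 + 60 + 50 = 170 ms
Lookups 2..6 (TLD NS cached -> skip root; new domain -> still ask TLD and auth): local + TLD + auth = 10 + 60 + 50 = 120 ms each
Remaining 5 lookups: 5 * 120 = 600 ms
Total = 170 + 600 = 770 ms

770


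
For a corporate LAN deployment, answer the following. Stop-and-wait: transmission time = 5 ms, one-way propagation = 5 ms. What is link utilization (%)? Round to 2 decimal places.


Given: Ttrans = 5 ms, Tprop = 5 ms
RTT = 2 * Tprop = 2 * 5 = 10 ms
U = Ttrans / (Ttrans + RTT)
U = 5 / (5 + 10)
U = 5 / 15 = 0.333333
U% = 33.33%

33.33


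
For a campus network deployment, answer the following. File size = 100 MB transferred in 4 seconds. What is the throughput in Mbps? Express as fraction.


Given: file = 100 MB, time = 4 s
File in Mb = 100 * 8 = 800 Mb
Throughput = 800 / 4 Mbps
Throughput = 200 Mbps

200


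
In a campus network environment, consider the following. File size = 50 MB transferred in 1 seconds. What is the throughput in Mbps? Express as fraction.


Given: file = 50 MB, time = 1 s
File in Mb = 50 * 8 = 400 Mb
Throughput = 400 / 1 Mbps
Throughput = 400 Mbps

400


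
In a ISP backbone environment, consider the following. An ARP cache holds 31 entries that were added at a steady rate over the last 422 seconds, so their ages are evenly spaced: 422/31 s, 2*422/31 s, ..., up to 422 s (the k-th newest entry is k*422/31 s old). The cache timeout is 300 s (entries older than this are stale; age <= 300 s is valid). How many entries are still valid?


Ages are k * 422/31 s for k = 1..31 (spacing = 13.6129 s).
Entry k is valid iff k * 422/31 <= 300 iff k <= 31 * 300 / 422 = 22.0379
n_valid = floor(22.0379) = 22
(n_stale = 31 - 22 = 9)

22


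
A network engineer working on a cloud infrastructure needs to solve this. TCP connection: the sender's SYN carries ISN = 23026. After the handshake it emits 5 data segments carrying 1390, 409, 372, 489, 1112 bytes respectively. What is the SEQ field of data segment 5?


The SYN occupies sequence number ISN = 23026, so the first data byte is ISN + 1 = 23027.
SEQ of data segment i = (ISN + 1) + sum of payload sizes of segments 1..i-1.
Segment 1: SEQ = 23027, payload = 1390 bytes
Segment 2: SEQ = 24417, payload = 409 bytes
Segment 3: SEQ = 24826, payload = 372 bytes
Segment 4: SEQ = 25198, payload = 489 bytes
Segment 5: SEQ = 25687, payload = 1112 bytes
SEQ of segment 5 = 23027 + 1390 + 409 + 372 + 489 = 25687

25687


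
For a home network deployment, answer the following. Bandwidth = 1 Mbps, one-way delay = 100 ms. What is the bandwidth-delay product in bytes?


Given: bandwidth = 1 Mbps, delay = 100 ms
BDP in bits = 1 * 10^6 * 100 / 1000
BDP in bits = 100000
BDP in bytes = 100000 / 8 = 12500

12500


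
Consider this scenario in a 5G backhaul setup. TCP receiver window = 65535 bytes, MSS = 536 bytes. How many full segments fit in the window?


Given: RWND = 65535 bytes, MSS = 536 bytes
Full segments = floor(RWND / MSS)
Full segments = floor(65535 / 536)
Full segments = floor(122.2668) = 122

122


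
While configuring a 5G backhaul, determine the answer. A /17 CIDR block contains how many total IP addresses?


Given: CIDR prefix /17
Host bits = 32 - 17 = 15
Total addresses = 2^15 = 32768

32768


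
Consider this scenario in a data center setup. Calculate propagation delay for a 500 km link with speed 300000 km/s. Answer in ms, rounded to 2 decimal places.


Given: distance = 500 km, speed = 300000 km/s
Delay = distance / speed = 500 / 300000 seconds
Delay in ms = 500 * 1000 / 300000
Delay = 1.6667 ms
Rounded to 2 dp = 1.67 ms

1.67


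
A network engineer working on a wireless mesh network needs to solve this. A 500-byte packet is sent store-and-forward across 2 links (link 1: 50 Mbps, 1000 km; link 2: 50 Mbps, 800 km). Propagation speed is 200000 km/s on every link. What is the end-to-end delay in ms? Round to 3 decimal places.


Packet = 500 bytes = 4000 bits. Store-and-forward: sum (t_trans + t_prop) per link.
Link 1: t_trans = 4000/(50*10^6) s = 0.0800 ms; t_prop = 1000/200000 s = 5.0000 ms; subtotal = 5.0800 ms
Link 2: t_trans = 4000/(50*10^6) s = 0.0800 ms; t_prop = 800/200000 s = 4.0000 ms; subtotal = 4.0800 ms
End-to-end = 5.0800 + 4.0800 = 9.1600 ms -> 9.160 ms (3 dp)

9.160


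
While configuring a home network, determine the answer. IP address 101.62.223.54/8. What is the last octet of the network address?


Given: IP = 101.62.223.54, prefix = /8
Subnet mask = 255.0.0.0
Last octet of IP: 54
Last octet of mask: 0
Network last octet = 54 AND 0 = 0

0


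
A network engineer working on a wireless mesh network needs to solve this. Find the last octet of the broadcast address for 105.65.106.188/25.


Given: IP = 105.65.106.188, prefix = /25
Host bits = 32 - 25 = 7
Network last octet = 188 AND mask = 128
Host part size = 2^7 - 1 = 127
Broadcast last octet = 128 OR 127 = 255

255


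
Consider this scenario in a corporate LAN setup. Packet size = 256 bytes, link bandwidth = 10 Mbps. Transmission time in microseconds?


Given: packet = 256 bytes, bandwidth = 10 Mbps
Packet in bits = 256 * 8 = 2048 bits
Bandwidth = 10 * 10^6 = 10000000 bps
Time = 2048 / 10000000 seconds
Time in us = 2048 * 10^6 / 10000000 = 204.8

204.8


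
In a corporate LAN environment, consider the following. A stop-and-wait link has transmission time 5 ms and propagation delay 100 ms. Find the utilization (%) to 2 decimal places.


Given: Ttrans = 5 ms, Tprop = 100 ms
RTT = 2 * Tprop = 2 * 100 = 200 ms
U = Ttrans / (Ttrans + RTT)
U = 5 / (5 + 200)
U = 5 / 205 = 0.02439
U% = 2.44%

2.44


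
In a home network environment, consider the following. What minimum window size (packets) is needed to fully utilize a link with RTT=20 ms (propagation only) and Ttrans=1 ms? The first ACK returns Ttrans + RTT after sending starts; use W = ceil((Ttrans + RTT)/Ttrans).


Given: Ttrans = 1 ms, RTT = 20 ms (= 2 * Tprop, Tprop = 10 ms)
Time until first ACK returns = Ttrans + RTT = 1 + 20 = 21 ms
Need W * Ttrans >= Ttrans + RTT  ->  W >= (Ttrans + RTT) / Ttrans
(Ttrans + RTT) / Ttrans = 21 / 1 = 21
W_min = ceil(21) = 21

21


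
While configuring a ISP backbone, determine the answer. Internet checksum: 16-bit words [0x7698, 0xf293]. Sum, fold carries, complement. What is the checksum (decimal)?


Given words: [0x7698, 0xf293]
Step 1: Sum all words
Raw sum = 30360 + 62099 = 92459
Step 2: Fold carry: (26923 + 1) = 26924
One's complement = ~26924 & 0xFFFF = 38611

38611


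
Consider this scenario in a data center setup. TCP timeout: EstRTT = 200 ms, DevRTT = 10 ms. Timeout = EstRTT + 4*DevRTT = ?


Given: EstRTT = 200 ms, DevRTT = 10 ms
Timeout = EstRTT + 4 * DevRTT
4 * DevRTT = 4 * 10 = 40
Timeout = 200 + 40 = 240 ms

240


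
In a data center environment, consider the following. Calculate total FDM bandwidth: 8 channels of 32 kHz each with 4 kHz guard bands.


Given: 8 channels, 32 kHz each, guard = 4 kHz
Channel bandwidth = 8 * 32 = 256 kHz
Guard bands = 7 gaps * 4 kHz = 28 kHz
Total = 256 + 28 = 284 kHz

284


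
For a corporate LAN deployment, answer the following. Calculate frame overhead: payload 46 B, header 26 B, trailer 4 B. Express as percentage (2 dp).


Given: payload = 46 B, header = 26 B, trailer = 4 B
Overhead bytes = header + trailer = 26 + 4 = 30
Total frame = payload + overhead = 46 + 30 = 76
Overhead % = 30 / 76 * 100 = 39.4737% -> 39.47% (2 dp)

39.47


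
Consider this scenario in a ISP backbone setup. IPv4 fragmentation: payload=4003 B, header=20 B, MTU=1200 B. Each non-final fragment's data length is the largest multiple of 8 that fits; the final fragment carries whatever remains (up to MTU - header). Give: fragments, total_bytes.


Max data per non-final fragment = floor((MTU - header)/8)*8 = floor((1200 - 20)/8)*8 = floor(1180/8)*8 = 1176 B
Final fragment needs no 8-byte alignment: it can carry up to MTU - header = 1180 B
Non-final fragments needed = ceil((payload - 1180) / 1176) = ceil(2823/1176) = ceil(2.4005) = 3
Number of fragments = 3 + 1 = 4
Fragment sizes (data): 3 * 1176 B + 475 B (last, 475 <= 1180 OK)
Total bytes sent = payload + n_frags * header = 4003 + 4*20 = 4003 + 80 = 4083 B

4, 4083


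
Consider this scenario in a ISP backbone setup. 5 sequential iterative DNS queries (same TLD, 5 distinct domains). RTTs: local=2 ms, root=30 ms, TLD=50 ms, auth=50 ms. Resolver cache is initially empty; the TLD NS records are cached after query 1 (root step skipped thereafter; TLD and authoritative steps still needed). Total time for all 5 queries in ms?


Lookup 1 (cold cache): local + root + TLD + auth = 2 + 30 + 50 + 50 = 132 ms
Lookups 2..5 (TLD NS cached -> skip root; new domain -> still ask TLD and auth): local + TLD + auth = 2 + 50 + 50 = 102 ms each
Remaining 4 lookups: 4 * 102 = 408 ms
Total = 132 + 408 = 540 ms

540


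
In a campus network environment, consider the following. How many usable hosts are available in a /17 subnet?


Given: subnet mask /17
Host bits = 32 - 17 = 15
Total addresses = 2^15 = 32768
Usable hosts = 32768 - 2 (network + broadcast) = 32766

32766


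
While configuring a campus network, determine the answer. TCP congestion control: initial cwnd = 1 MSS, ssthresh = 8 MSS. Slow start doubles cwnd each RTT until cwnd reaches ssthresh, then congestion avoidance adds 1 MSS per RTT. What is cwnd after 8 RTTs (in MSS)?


RTT 0: cwnd = 1 MSS (initial)
RTT 1: cwnd = 2 MSS (slow start, doubled)
RTT 2: cwnd = 4 MSS (slow start, doubled)
RTT 3: cwnd = 8 MSS (slow start, doubled)
RTT 4: cwnd = 9 MSS (congestion avoidance, +1)
RTT 5: cwnd = 10 MSS (congestion avoidance, +1)
RTT 6: cwnd = 11 MSS (congestion avoidance, +1)
RTT 7: cwnd = 12 MSS (congestion avoidance, +1)
RTT 8: cwnd = 13 MSS (congestion avoidance, +1)

13


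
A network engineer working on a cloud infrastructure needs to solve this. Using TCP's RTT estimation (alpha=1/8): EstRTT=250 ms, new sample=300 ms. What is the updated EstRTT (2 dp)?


Given: EstRTT = 250 ms, SampleRTT = 300 ms, alpha = 1/8
New EstRTT = (1 - alpha) * EstRTT + alpha * SampleRTT
(7/8) * 250 = 218.75
(1/8) * 300 = 37.5
New EstRTT = 218.75 + 37.5 = 256.25 ms -> 256.25 ms (2 dp)

256.25


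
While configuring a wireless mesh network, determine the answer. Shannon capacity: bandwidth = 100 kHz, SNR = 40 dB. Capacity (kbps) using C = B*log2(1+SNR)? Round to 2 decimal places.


Given: B = 100 kHz, SNR = 40 dB
SNR linear = 10^(40/10) = 10000
1 + SNR = 10001
log2(10001) = 13.2878566418
C = 100 * 1000 * 13.2878566418 = 1328785.6642 bps
C = 1328.785664 kbps -> 1328.79 kbps (2 dp)

1328.79


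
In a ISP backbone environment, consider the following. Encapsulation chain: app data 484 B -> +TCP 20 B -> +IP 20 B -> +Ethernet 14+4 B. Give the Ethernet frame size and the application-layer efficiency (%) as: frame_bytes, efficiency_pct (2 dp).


TCP segment = 484 + 20 = 504 B
IP packet = 504 + 20 = 524 B
Ethernet frame = 524 + 14 + 4 = 542 B
Efficiency = app / frame = 484 / 542 = 0.892989 = 89.2989% -> 89.30% (2 dp)

542, 89.30


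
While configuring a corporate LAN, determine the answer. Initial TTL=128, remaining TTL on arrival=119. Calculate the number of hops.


Given: initial TTL = 128, received TTL = 119
Hops = initial TTL - received TTL
Hops = 128 - 119 = 9

9


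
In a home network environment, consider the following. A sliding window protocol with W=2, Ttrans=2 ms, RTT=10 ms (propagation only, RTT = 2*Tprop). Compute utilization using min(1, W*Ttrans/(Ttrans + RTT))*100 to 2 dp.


Given: W = 2, Ttrans = 2 ms, RTT = 10 ms (= 2 * Tprop, Tprop = 5 ms)
Cycle time = Ttrans + RTT = 2 + 10 = 12 ms (first packet sent until its ACK returns)
W * Ttrans = 2 * 2 = 4 ms of sending per cycle
W * Ttrans / (Ttrans + RTT) = 4 / 12 = 0.333333
U = min(1, 0.333333) = 0.333333
U% = 33.33%

33.33


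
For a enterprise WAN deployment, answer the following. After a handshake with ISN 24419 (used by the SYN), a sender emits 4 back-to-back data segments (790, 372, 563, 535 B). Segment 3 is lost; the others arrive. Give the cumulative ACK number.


SYN uses sequence number 24419; first data byte = ISN + 1 = 24420.
Segment 1: SEQ = 24420, len = 790 B, covers [24420, 25209]
Segment 2: SEQ = 25210, len = 372 B, covers [25210, 25581]
Segment 3: SEQ = 25582, len = 563 B, covers [25582, 26144] [LOST]
Segment 4: SEQ = 26145, len = 535 B, covers [26145, 26679]
In-order data received: bytes [24420, 25581] (segments 1..2).
Segment 3 missing -> gap begins at byte 25582; later segments buffered out of order.
Cumulative ACK = next expected in-order byte = 24420 + 790 + 372 = 25582

25582


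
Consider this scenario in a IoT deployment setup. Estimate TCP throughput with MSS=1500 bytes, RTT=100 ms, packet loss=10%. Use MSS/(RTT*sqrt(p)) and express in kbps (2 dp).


Given: MSS = 1500 bytes, RTT = 100 ms, loss = 10%
RTT in seconds = 100 / 1000 = 0.1
Loss rate = 10% = 0.1
sqrt(loss) = sqrt(0.1) = 0.316227766017
Throughput (bytes/s) = 1500 / (0.1 * 0.316227766017) = 47434.1649
Throughput (kbps) = 47434.1649 * 8 / 1000 = 379.473319 -> 379.47 kbps (2 dp)

379.47


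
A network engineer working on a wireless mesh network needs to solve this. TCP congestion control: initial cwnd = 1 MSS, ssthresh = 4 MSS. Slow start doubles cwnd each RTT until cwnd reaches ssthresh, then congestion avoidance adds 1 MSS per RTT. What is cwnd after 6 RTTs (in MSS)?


RTT 0: cwnd = 1 MSS (initial)
RTT 1: cwnd = 2 MSS (slow start, doubled)
RTT 2: cwnd = 4 MSS (slow start, doubled)
RTT 3: cwnd = 5 MSS (congestion avoidance, +1)
RTT 4: cwnd = 6 MSS (congestion avoidance, +1)
RTT 5: cwnd = 7 MSS (congestion avoidance, +1)
RTT 6: cwnd = 8 MSS (congestion avoidance, +1)

8


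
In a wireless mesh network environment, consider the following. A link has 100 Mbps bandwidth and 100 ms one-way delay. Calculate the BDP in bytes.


Given: bandwidth = 100 Mbps, delay = 100 ms
BDP in bits = 100 * 10^6 * 100 / 1000
BDP in bits = 10000000
BDP in bytes = 10000000 / 8 = 1250000

1250000


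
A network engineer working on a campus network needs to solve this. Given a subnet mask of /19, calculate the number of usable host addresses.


Given: subnet mask /19
Host bits = 32 - 19 = 13
Total addresses = 2^13 = 8192
Usable hosts = 8192 - 2 (network + broadcast) = 8190

8190


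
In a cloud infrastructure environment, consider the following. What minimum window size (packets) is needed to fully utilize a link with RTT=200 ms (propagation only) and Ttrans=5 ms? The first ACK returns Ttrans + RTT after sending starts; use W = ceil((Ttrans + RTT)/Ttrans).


Given: Ttrans = 5 ms, RTT = 200 ms (= 2 * Tprop, Tprop = 100 ms)
Time until first ACK returns = Ttrans + RTT = 5 + 200 = 205 ms
Need W * Ttrans >= Ttrans + RTT  ->  W >= (Ttrans + RTT) / Ttrans
(Ttrans + RTT) / Ttrans = 205 / 5 = 41
W_min = ceil(41) = 41

41


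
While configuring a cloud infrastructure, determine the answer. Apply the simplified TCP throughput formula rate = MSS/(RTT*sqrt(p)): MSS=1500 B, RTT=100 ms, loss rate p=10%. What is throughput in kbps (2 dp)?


Given: MSS = 1500 bytes, RTT = 100 ms, loss = 10%
RTT in seconds = 100 / 1000 = 0.1
Loss rate = 10% = 0.1
sqrt(loss) = sqrt(0.1) = 0.316227766017
Throughput (bytes/s) = 1500 / (0.1 * 0.316227766017) = 47434.1649
Throughput (kbps) = 47434.1649 * 8 / 1000 = 379.473319 -> 379.47 kbps (2 dp)

379.47


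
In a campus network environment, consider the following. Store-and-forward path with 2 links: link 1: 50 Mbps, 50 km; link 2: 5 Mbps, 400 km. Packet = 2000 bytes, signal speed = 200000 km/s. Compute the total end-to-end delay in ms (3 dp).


Packet = 2000 bytes = 16000 bits. Store-and-forward: sum (t_trans + t_prop) per link.
Link 1: t_trans = 16000/(50*10^6) s = 0.3200 ms; t_prop = 50/200000 s = 0.2500 ms; subtotal = 0.5700 ms
Link 2: t_trans = 16000/(5*10^6) s = 3.2000 ms; t_prop = 400/200000 s = 2.0000 ms; subtotal = 5.2000 ms
End-to-end = 0.5700 + 5.2000 = 5.7700 ms -> 5.770 ms (3 dp)

5.770


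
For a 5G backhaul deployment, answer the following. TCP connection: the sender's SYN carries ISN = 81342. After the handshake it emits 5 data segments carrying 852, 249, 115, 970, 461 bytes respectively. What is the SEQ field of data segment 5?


The SYN occupies sequence number ISN = 81342, so the first data byte is ISN + 1 = 81343.
SEQ of data segment i = (ISN + 1) + sum of payload sizes of segments 1..i-1.
Segment 1: SEQ = 81343, payload = 852 bytes
Segment 2: SEQ = 82195, payload = 249 bytes
Segment 3: SEQ = 82444, payload = 115 bytes
Segment 4: SEQ = 82559, payload = 970 bytes
Segment 5: SEQ = 83529, payload = 461 bytes
SEQ of segment 5 = 81343 + 852 + 249 + 115 + 970 = 83529

83529


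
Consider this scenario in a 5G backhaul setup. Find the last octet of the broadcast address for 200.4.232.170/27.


Given: IP = 200.4.232.170, prefix = /27
Host bits = 32 - 27 = 5
Network last octet = 170 AND mask = 160
Host part size = 2^5 - 1 = 31
Broadcast last octet = 160 OR 31 = 191

191


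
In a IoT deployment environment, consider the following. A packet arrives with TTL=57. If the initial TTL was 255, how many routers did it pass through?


Given: initial TTL = 255, received TTL = 57
Hops = initial TTL - received TTL
Hops = 255 - 57 = 198

198


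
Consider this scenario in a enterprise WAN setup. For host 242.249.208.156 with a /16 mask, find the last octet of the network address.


Given: IP = 242.249.208.156, prefix = /16
Subnet mask = 255.255.0.0
Last octet of IP: 156
Last octet of mask: 0
Network last octet = 156 AND 0 = 0

0


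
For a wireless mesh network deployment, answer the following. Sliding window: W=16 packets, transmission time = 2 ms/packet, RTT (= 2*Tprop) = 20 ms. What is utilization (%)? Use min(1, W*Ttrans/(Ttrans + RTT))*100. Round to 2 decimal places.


Given: W = 16, Ttrans = 2 ms, RTT = 20 ms (= 2 * Tprop, Tprop = 10 ms)
Cycle time = Ttrans + RTT = 2 + 20 = 22 ms (first packet sent until its ACK returns)
W * Ttrans = 16 * 2 = 32 ms of sending per cycle
W * Ttrans / (Ttrans + RTT) = 32 / 22 = 1.454545
U = min(1, 1.454545) = 1.000000
U% = 100.00%

100.00


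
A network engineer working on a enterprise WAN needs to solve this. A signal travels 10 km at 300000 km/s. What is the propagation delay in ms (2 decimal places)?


Given: distance = 10 km, speed = 300000 km/s
Delay = distance / speed = 10 / 300000 seconds
Delay in ms = 10 * 1000 / 300000
Delay = 0.0333 ms
Rounded to 2 dp = 0.03 ms

0.03


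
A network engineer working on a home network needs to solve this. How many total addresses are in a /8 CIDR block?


Given: CIDR prefix /8
Host bits = 32 - 8 = 24
Total addresses = 2^24 = 16777216

16777216


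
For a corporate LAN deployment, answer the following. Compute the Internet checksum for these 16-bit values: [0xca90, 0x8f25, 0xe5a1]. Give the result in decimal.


Given words: [0xca90, 0x8f25, 0xe5a1]
Step 1: Sum all words
Raw sum = 51856 + 36645 + 58785 = 147286
Step 2: Fold carry: (16214 + 2) = 16216
One's complement = ~16216 & 0xFFFF = 49319

49319


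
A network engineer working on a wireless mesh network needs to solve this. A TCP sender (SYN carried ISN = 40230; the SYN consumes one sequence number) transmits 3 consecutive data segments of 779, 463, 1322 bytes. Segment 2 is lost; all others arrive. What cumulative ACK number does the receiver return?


SYN uses sequence number 40230; first data byte = ISN + 1 = 40231.
Segment 1: SEQ = 40231, len = 779 B, covers [40231, 41009]
Segment 2: SEQ = 41010, len = 463 B, covers [41010, 41472] [LOST]
Segment 3: SEQ = 41473, len = 1322 B, covers [41473, 42794]
In-order data received: bytes [40231, 41009] (segments 1..1).
Segment 2 missing -> gap begins at byte 41010; later segments buffered out of order.
Cumulative ACK = next expected in-order byte = 40231 + 779 = 41010

41010


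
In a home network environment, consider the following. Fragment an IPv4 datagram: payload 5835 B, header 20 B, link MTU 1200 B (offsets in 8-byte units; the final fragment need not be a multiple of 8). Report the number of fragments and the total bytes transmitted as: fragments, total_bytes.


Max data per non-final fragment = floor((MTU - header)/8)*8 = floor((1200 - 20)/8)*8 = floor(1180/8)*8 = 1176 B
Final fragment needs no 8-byte alignment: it can carry up to MTU - header = 1180 B
Non-final fragments needed = ceil((payload - 1180) / 1176) = ceil(4655/1176) = ceil(3.9583) = 4
Number of fragments = 4 + 1 = 5
Fragment sizes (data): 4 * 1176 B + 1131 B (last, 1131 <= 1180 OK)
Total bytes sent = payload + n_frags * header = 5835 + 5*20 = 5835 + 100 = 5935 B

5, 5935


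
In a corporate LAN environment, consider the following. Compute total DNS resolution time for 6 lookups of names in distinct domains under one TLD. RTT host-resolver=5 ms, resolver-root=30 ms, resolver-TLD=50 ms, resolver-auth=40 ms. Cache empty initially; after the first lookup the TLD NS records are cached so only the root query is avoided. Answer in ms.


Lookup 1 (cold cache): local + root + TLD + auth = 5 + 30 + 50 + 40 = 125 ms
Lookups 2..6 (TLD NS cached -> skip root; new domain -> still ask TLD and auth): local + TLD + auth = 5 + 50 + 40 = 95 ms each
Remaining 5 lookups: 5 * 95 = 475 ms
Total = 125 + 475 = 600 ms

600


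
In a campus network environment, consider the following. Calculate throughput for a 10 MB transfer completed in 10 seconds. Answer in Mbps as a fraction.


Given: file = 10 MB, time = 10 s
File in Mb = 10 * 8 = 80 Mb
Throughput = 80 / 10 Mbps
Throughput = 8 Mbps

8


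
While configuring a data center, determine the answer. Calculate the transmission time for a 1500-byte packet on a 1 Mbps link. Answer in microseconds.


Given: packet = 1500 bytes, bandwidth = 1 Mbps
Packet in bits = 1500 * 8 = 12000 bits
Bandwidth = 1 * 10^6 = 1000000 bps
Time = 12000 / 1000000 seconds
Time in us = 12000 * 10^6 / 1000000 = 12000

12000


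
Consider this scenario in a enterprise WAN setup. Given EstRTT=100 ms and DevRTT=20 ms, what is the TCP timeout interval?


Given: EstRTT = 100 ms, DevRTT = 20 ms
Timeout = EstRTT + 4 * DevRTT
4 * DevRTT = 4 * 20 = 80
Timeout = 100 + 80 = 180 ms

180


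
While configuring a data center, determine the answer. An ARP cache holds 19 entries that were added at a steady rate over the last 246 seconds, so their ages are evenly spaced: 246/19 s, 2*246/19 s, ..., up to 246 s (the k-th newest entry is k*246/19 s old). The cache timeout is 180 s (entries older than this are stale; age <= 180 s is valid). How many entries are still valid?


Ages are k * 246/19 s for k = 1..19 (spacing = 12.9474 s).
Entry k is valid iff k * 246/19 <= 180 iff k <= 19 * 180 / 246 = 13.9024
n_valid = floor(13.9024) = 13
(n_stale = 19 - 13 = 6)

13


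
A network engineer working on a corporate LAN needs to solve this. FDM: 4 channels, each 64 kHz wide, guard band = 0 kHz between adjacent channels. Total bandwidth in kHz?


Given: 4 channels, 64 kHz each, guard = 0 kHz
Channel bandwidth = 4 * 64 = 256 kHz
Guard bands = 3 gaps * 0 kHz = 0 kHz
Total = 256 + 0 = 256 kHz

256


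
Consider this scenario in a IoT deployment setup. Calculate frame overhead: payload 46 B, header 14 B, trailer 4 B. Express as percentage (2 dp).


Given: payload = 46 B, header = 14 B, trailer = 4 B
Overhead bytes = header + trailer = 14 + 4 = 18
Total frame = payload + overhead = 46 + 18 = 64
Overhead % = 18 / 64 * 100 = 28.1250% -> 28.13% (2 dp)

28.13


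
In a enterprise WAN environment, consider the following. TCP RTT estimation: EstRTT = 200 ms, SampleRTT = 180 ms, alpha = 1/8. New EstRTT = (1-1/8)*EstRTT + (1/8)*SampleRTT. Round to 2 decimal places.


Given: EstRTT = 200 ms, SampleRTT = 180 ms, alpha = 1/8
New EstRTT = (1 - alpha) * EstRTT + alpha * SampleRTT
(7/8) * 200 = 175
(1/8) * 180 = 22.5
New EstRTT = 175 + 22.5 = 197.5 ms -> 197.50 ms (2 dp)

197.50


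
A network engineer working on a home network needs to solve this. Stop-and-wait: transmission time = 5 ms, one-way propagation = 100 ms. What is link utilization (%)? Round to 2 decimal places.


Given: Ttrans = 5 ms, Tprop = 100 ms
RTT = 2 * Tprop = 2 * 100 = 200 ms
U = Ttrans / (Ttrans + RTT)
U = 5 / (5 + 200)
U = 5 / 205 = 0.02439
U% = 2.44%

2.44


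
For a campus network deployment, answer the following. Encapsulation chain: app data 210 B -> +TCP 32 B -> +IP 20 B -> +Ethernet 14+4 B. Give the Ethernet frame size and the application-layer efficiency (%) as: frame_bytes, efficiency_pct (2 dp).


TCP segment = 210 + 32 = 242 B
IP packet = 242 + 20 = 262 B
Ethernet frame = 262 + 14 + 4 = 280 B
Efficiency = app / frame = 210 / 280 = 0.750000 = 75.0000% -> 75.00% (2 dp)

280, 75.00


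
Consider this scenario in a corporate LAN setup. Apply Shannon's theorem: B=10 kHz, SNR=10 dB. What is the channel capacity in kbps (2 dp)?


Given: B = 10 kHz, SNR = 10 dB
SNR linear = 10^(10/10) = 10
1 + SNR = 11
log2(11) = 3.4594316186
C = 10 * 1000 * 3.4594316186 = 34594.3162 bps
C = 34.594316 kbps -> 34.59 kbps (2 dp)

34.59


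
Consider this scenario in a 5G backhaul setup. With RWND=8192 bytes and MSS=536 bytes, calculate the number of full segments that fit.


Given: RWND = 8192 bytes, MSS = 536 bytes
Full segments = floor(RWND / MSS)
Full segments = floor(8192 / 536)
Full segments = floor(15.2836) = 15

15


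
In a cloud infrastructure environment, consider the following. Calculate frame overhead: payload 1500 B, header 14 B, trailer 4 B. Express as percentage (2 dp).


Given: payload = 1500 B, header = 14 B, trailer = 4 B
Overhead bytes = header + trailer = 14 + 4 = 18
Total frame = payload + overhead = 1500 + 18 = 1518
Overhead % = 18 / 1518 * 100 = 1.1858% -> 1.19% (2 dp)

1.19


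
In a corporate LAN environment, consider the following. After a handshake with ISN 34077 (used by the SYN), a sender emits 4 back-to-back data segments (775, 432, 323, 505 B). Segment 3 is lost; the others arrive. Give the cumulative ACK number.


SYN uses sequence number 34077; first data byte = ISN + 1 = 34078.
Segment 1: SEQ = 34078, len = 775 B, covers [34078, 34852]
Segment 2: SEQ = 34853, len = 432 B, covers [34853, 35284]
Segment 3: SEQ = 35285, len = 323 B, covers [35285, 35607] [LOST]
Segment 4: SEQ = 35608, len = 505 B, covers [35608, 36112]
In-order data received: bytes [34078, 35284] (segments 1..2).
Segment 3 missing -> gap begins at byte 35285; later segments buffered out of order.
Cumulative ACK = next expected in-order byte = 34078 + 775 + 432 = 35285

35285


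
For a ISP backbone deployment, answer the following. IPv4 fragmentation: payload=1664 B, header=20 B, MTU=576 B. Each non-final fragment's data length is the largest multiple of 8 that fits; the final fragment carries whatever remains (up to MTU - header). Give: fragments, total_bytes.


Max data per non-final fragment = floor((MTU - header)/8)*8 = floor((576 - 20)/8)*8 = floor(556/8)*8 = 552 B
Final fragment needs no 8-byte alignment: it can carry up to MTU - header = 556 B
Non-final fragments needed = ceil((payload - 556) / 552) = ceil(1108/552) = ceil(2.0072) = 3
Number of fragments = 3 + 1 = 4
Fragment sizes (data): 3 * 552 B + 8 B (last, 8 <= 556 OK)
Total bytes sent = payload + n_frags * header = 1664 + 4*20 = 1664 + 80 = 1744 B

4, 1744


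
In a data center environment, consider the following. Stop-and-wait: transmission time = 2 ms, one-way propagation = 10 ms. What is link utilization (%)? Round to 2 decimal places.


Given: Ttrans = 2 ms, Tprop = 10 ms
RTT = 2 * Tprop = 2 * 10 = 20 ms
U = Ttrans / (Ttrans + RTT)
U = 2 / (2 + 20)
U = 2 / 22 = 0.090909
U% = 9.09%

9.09


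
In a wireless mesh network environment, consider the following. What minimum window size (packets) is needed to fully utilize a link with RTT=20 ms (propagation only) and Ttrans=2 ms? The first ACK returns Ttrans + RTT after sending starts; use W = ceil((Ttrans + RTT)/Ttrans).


Given: Ttrans = 2 ms, RTT = 20 ms (= 2 * Tprop, Tprop = 10 ms)
Time until first ACK returns = Ttrans + RTT = 2 + 20 = 22 ms
Need W * Ttrans >= Ttrans + RTT  ->  W >= (Ttrans + RTT) / Ttrans
(Ttrans + RTT) / Ttrans = 22 / 2 = 11
W_min = ceil(11) = 11

11


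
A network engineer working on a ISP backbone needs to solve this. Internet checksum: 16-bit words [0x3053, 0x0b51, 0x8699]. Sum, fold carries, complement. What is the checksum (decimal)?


Given words: [0x3053, 0x0b51, 0x8699]
Step 1: Sum all words
Raw sum = 12371 + 2897 + 34457 = 49725
One's complement = ~49725 & 0xFFFF = 15810

15810


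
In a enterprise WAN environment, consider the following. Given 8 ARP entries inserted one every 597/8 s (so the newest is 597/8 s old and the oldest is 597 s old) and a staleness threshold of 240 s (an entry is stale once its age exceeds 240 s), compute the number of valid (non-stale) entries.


Ages are k * 597/8 s for k = 1..8 (spacing = 74.6250 s).
Entry k is valid iff k * 597/8 <= 240 iff k <= 8 * 240 / 597 = 3.2161
n_valid = floor(3.2161) = 3
(n_stale = 8 - 3 = 5)

3


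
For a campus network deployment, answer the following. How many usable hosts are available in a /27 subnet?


Given: subnet mask /27
Host bits = 32 - 27 = 5
Total addresses = 2^5 = 32
Usable hosts = 32 - 2 (network + broadcast) = 30

30


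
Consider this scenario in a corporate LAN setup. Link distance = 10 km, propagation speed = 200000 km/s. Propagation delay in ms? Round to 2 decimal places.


Given: distance = 10 km, speed = 200000 km/s
Delay = distance / speed = 10 / 200000 seconds
Delay in ms = 10 * 1000 / 200000
Delay = 0.0500 ms
Rounded to 2 dp = 0.05 ms

0.05


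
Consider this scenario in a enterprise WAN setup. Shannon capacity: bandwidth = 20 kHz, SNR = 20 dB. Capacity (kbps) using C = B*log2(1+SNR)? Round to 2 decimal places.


Given: B = 20 kHz, SNR = 20 dB
SNR linear = 10^(20/10) = 100
1 + SNR = 101
log2(101) = 6.6582114828
C = 20 * 1000 * 6.6582114828 = 133164.2297 bps
C = 133.164230 kbps -> 133.16 kbps (2 dp)

133.16


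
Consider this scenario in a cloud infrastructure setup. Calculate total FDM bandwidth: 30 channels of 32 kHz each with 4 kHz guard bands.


Given: 30 channels, 32 kHz each, guard = 4 kHz
Channel bandwidth = 30 * 32 = 960 kHz
Guard bands = 29 gaps * 4 kHz = 116 kHz
Total = 960 + 116 = 1076 kHz

1076


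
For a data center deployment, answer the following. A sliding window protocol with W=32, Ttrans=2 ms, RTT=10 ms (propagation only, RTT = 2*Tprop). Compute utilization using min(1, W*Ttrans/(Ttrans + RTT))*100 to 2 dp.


Given: W = 32, Ttrans = 2 ms, RTT = 10 ms (= 2 * Tprop, Tprop = 5 ms)
Cycle time = Ttrans + RTT = 2 + 10 = 12 ms (first packet sent until its ACK returns)
W * Ttrans = 32 * 2 = 64 ms of sending per cycle
W * Ttrans / (Ttrans + RTT) = 64 / 12 = 5.333333
U = min(1, 5.333333) = 1.000000
U% = 100.00%

100.00


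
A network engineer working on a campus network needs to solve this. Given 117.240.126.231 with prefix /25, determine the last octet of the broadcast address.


Given: IP = 117.240.126.231, prefix = /25
Host bits = 32 - 25 = 7
Network last octet = 231 AND mask = 128
Host part size = 2^7 - 1 = 127
Broadcast last octet = 128 OR 127 = 255

255


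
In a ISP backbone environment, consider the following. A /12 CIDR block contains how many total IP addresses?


Given: CIDR prefix /12
Host bits = 32 - 12 = 20
Total addresses = 2^20 = 1048576

1048576


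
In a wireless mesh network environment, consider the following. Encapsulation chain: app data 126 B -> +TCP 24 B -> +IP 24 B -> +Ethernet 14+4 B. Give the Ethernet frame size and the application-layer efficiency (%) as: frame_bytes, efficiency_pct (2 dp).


TCP segment = 126 + 24 = 150 B
IP packet = 150 + 24 = 174 B
Ethernet frame = 174 + 14 + 4 = 192 B
Efficiency = app / frame = 126 / 192 = 0.656250 = 65.6250% -> 65.63% (2 dp)

192, 65.63


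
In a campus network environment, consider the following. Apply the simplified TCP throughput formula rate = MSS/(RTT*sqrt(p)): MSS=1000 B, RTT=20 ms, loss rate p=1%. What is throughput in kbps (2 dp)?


Given: MSS = 1000 bytes, RTT = 20 ms, loss = 1%
RTT in seconds = 20 / 1000 = 0.02
Loss rate = 1% = 0.01
sqrt(loss) = sqrt(0.01) = 0.1
Throughput (bytes/s) = 1000 / (0.02 * 0.1) = 500000.0000
Throughput (kbps) = 500000.0000 * 8 / 1000 = 4000.000000 -> 4000.00 kbps (2 dp)

4000.00


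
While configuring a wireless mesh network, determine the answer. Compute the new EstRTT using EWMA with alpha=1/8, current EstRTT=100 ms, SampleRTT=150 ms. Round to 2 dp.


Given: EstRTT = 100 ms, SampleRTT = 150 ms, alpha = 1/8
New EstRTT = (1 - alpha) * EstRTT + alpha * SampleRTT
(7/8) * 100 = 87.5
(1/8) * 150 = 18.75
New EstRTT = 87.5 + 18.75 = 106.25 ms -> 106.25 ms (2 dp)

106.25


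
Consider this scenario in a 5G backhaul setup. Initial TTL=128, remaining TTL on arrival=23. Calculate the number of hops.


Given: initial TTL = 128, received TTL = 23
Hops = initial TTL - received TTL
Hops = 128 - 23 = 105

105


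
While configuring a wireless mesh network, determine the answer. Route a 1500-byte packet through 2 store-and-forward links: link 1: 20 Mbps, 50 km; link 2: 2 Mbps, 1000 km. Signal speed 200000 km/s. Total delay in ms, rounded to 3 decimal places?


Packet = 1500 bytes = 12000 bits. Store-and-forward: sum (t_trans + t_prop) per link.
Link 1: t_trans = 12000/(20*10^6) s = 0.6000 ms; t_prop = 50/200000 s = 0.2500 ms; subtotal = 0.8500 ms
Link 2: t_trans = 12000/(2*10^6) s = 6.0000 ms; t_prop = 1000/200000 s = 5.0000 ms; subtotal = 11.0000 ms
End-to-end = 0.8500 + 11.0000 = 11.8500 ms -> 11.850 ms (3 dp)

11.850


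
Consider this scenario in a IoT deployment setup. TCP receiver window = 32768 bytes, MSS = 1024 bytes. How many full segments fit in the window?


Given: RWND = 32768 bytes, MSS = 1024 bytes
Full segments = floor(RWND / MSS)
Full segments = floor(32768 / 1024)
Full segments = floor(32.0) = 32

32


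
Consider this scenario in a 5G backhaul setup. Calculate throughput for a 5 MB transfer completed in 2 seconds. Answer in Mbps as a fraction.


Given: file = 5 MB, time = 2 s
File in Mb = 5 * 8 = 40 Mb
Throughput = 40 / 2 Mbps
Throughput = 20 Mbps

20


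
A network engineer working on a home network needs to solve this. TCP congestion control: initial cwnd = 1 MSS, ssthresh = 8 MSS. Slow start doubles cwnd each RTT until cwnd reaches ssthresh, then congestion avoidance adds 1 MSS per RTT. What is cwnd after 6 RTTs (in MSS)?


RTT 0: cwnd = 1 MSS (initial)
RTT 1: cwnd = 2 MSS (slow start, doubled)
RTT 2: cwnd = 4 MSS (slow start, doubled)
RTT 3: cwnd = 8 MSS (slow start, doubled)
RTT 4: cwnd = 9 MSS (congestion avoidance, +1)
RTT 5: cwnd = 10 MSS (congestion avoidance, +1)
RTT 6: cwnd = 11 MSS (congestion avoidance, +1)

11


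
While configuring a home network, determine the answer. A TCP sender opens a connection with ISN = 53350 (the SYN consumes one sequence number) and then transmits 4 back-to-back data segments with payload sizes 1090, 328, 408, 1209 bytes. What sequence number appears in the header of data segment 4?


The SYN occupies sequence number ISN = 53350, so the first data byte is ISN + 1 = 53351.
SEQ of data segment i = (ISN + 1) + sum of payload sizes of segments 1..i-1.
Segment 1: SEQ = 53351, payload = 1090 bytes
Segment 2: SEQ = 54441, payload = 328 bytes
Segment 3: SEQ = 54769, payload = 408 bytes
Segment 4: SEQ = 55177, payload = 1209 bytes
SEQ of segment 4 = 53351 + 1090 + 328 + 408 = 55177

55177
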